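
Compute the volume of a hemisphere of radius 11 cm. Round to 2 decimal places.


Shape: hemisphere (half of a sphere)
Radius r = 11 cm
Formula: V = (1/2) * (4/3) * pi * r^3 = (2/3) * pi * r^3
r^3 = 1331
(2/3) * 1331 = 887.333333
V = 887.333333 * pi
V = 2787.64
2787.64 cm^3


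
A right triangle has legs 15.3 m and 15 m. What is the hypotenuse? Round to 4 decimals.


Shape: right triangle
Legs a = 15.3 m, b = 15 m
Formula: c = sqrt(a^2 + b^2)
a^2 = 234.09, b^2 = 225
a^2 + b^2 = 459.09
c = sqrt(459.09)
c = 21.4264
21.4264 m


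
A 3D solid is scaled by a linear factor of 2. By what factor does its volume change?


Linear scale factor k = 2
Rule: under a linear scaling by k, volumes scale by k^3.
k^3 = 2 * 2 * 2
k^3 = 4 * 2
k^3 = 8
Volume scales by a factor of 8.
8 (dimensionless)


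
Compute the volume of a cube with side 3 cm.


Shape: cube
Side s = 3 cm
Formula: V = s^3
V = 3 * 3 * 3
V = 9 * 3
V = 27
27 cm^3


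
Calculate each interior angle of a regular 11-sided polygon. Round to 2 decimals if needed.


Shape: regular hendecagon (11 sides)
Formula: interior angle = (n - 2) * 180 / n
(n - 2) = 9
(n - 2) * 180 = 1620
angle = 1620 / 11
angle = 147.27
147.27 degrees


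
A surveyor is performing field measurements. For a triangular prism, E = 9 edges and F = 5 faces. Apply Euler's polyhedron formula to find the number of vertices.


Polyhedron: triangular prism
Euler's formula for convex polyhedra: V - E + F = 2
Given: E = 9 edges and F = 5 faces
Solve for V:
V = 2 + E - F = 2 + 9 - 5 = 6
6 vertices


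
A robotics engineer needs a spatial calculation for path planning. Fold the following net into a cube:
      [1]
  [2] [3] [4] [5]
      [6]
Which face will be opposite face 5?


Net: cross layout. Take square 3 as the base (bottom).
Fold the four squares in the horizontal row up around 3: 2 -> left, 4 -> right, 5 wraps to the top.
Fold 1 and 6 up from 3: 1 -> back, 6 -> front.
Opposite pairs are therefore: (1, 6), (2, 4), (3, 5).
Face 5 is opposite face 3.
face 3


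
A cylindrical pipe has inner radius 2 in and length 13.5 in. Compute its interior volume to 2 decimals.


Shape: cylinder
Radius r = 2 in, Height h = 13.5 in
Formula: V = pi * r^2 * h
r^2 = 4
V = pi * 4 * 13.5
V = 54 * pi
V = 169.65
169.65 in^3


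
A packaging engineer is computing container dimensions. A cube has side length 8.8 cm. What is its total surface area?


Shape: cube
Side s = 8.8 cm
A cube has 6 square faces.
Formula: SA = 6 * s^2
s^2 = 77.44
SA = 6 * 77.44
SA = 464.64
464.64 cm^2


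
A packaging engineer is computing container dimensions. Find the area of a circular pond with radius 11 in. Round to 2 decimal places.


Shape: circle
Radius r = 11 in
Formula: A = pi * r^2
r^2 = 11^2 = 121
A = pi * 121
A = 380.13
380.13 in^2


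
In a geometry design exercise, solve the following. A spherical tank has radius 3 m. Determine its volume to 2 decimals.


Shape: sphere
Radius r = 3 m
Formula: V = (4/3) * pi * r^3
r^3 = 27
(4/3) * 27 = 36
V = 36 * pi
V = 113.1
113.1 m^3


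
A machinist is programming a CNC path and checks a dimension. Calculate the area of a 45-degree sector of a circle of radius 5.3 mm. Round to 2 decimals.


Shape: circular sector
Radius r = 5.3 mm, Angle = 45 degrees
Formula: A = (angle/360) * pi * r^2
r^2 = 28.09
Fraction of circle = 45/360
A = (45/360) * pi * 28.09
A = 3.51125 * pi
A = 11.03
11.03 mm^2


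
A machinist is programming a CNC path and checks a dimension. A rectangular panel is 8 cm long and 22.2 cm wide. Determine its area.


Shape: rectangle
Length l = 8 cm, Width w = 22.2 cm
Formula: A = l * w
A = 8 * 22.2
A = 177.6
177.6 cm^2


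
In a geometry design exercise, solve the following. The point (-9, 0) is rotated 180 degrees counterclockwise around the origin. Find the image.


Transformation: rotation about the origin
Original point: (-9, 0)
Rule for 180 deg: (x, y) -> (-x, -y)
Apply: (-9, 0) -> (9, 0)
(9, 0)


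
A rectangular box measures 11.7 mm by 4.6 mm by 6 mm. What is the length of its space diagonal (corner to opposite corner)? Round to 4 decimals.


Shape: rectangular box (space diagonal)
l = 11.7 mm, w = 4.6 mm, h = 6 mm
Visualize: the diagonal of the base, then a right triangle with that diagonal and the height.
Formula: d = sqrt(l^2 + w^2 + h^2)
l^2 + w^2 + h^2 = 136.89 + 21.16 + 36 = 194.05
d = sqrt(194.05)
d = 13.9302
13.9302 mm


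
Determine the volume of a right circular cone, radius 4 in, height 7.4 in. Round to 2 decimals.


Shape: cone
Radius r = 4 in, Height h = 7.4 in
Formula: V = (1/3) * pi * r^2 * h
r^2 = 16
pi * r^2 * h = pi * 16 * 7.4 = 118.4 * pi
V = 118.4 * pi / 3
V = 123.99
123.99 in^3


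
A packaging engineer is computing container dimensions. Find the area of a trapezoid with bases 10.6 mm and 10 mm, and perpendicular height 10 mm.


Shape: trapezoid
Parallel sides a = 10.6 mm, b = 10 mm; Height h = 10 mm
Formula: A = (a + b) * h / 2
a + b = 10.6 + 10 = 20.6
A = 20.6 * 10 / 2
A = 206 / 2
A = 103
103 mm^2


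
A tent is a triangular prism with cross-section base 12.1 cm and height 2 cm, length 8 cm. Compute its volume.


Shape: triangular prism
Triangle base = 12.1 cm, triangle height = 2 cm, prism length L = 8 cm
Formula: V = (1/2 * b * h_tri) * L
Cross-section area = 0.5 * 12.1 * 2 = 12.1
V = 12.1 * 8
V = 96.8
96.8 cm^3


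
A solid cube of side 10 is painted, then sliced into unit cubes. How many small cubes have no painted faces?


Large cube: 10 x 10 x 10, cut into unit cubes.
n = 10, so n - 2 = 8
Unpainted cubes form the interior (n - 2)^3 block.
(n - 2)^3 = 8^3 = 512
512 unit cubes


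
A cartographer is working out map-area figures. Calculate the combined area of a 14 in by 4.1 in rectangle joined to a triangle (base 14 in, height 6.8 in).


Composite shape: rectangle + triangle
Rectangle area = 14 * 4.1 = 57.4
Triangle area = 0.5 * 14 * 6.8 = 47.6
Total = 57.4 + 47.6
Total = 105
105 in^2


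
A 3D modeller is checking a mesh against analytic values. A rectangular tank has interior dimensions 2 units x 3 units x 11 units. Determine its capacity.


Shape: rectangular prism
l = 2 units, w = 3 units, h = 11 units
Formula: V = l * w * h
V = 2 * 3 * 11
V = 6 * 11
V = 66
66 units^3


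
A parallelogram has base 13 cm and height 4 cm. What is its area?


Shape: parallelogram
Base b = 13 cm, Height h = 4 cm
Formula: A = b * h
A = 13 * 4
A = 52
52 cm^2


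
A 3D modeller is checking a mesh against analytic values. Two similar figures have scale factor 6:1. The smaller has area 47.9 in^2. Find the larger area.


Linear scale factor k = 6
Original area = 47.9 in^2
Rule: under a linear scaling by k, areas scale by k^2.
k^2 = 6^2 = 36
New area = 47.9 * 36
New area = 1724.4
1724.4 in^2


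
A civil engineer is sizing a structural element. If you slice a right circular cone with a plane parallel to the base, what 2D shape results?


Solid: right circular cone
Cutting plane: parallel to the base
Visualize the intersection of the plane with the solid's surface.
The boundary of the cut region is a circle.
circle


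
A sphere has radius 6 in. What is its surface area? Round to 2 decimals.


Shape: sphere
Radius r = 6 in
Formula: SA = 4 * pi * r^2
r^2 = 36
SA = 4 * pi * 36
SA = 144 * pi
SA = 452.39
452.39 in^2


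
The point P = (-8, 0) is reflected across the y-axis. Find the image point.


Transformation: reflection
Original point: (-8, 0)
Rule for reflection over the y-axis: (x, y) -> (-x, y)
Apply: (-8, 0) -> (8, 0)
(8, 0)


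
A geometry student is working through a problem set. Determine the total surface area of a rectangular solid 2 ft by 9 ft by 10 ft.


Shape: rectangular prism
l = 2 ft, w = 9 ft, h = 10 ft
Formula: SA = 2(lw + lh + wh)
lw = 18, lh = 20, wh = 90
lw + lh + wh = 128
SA = 2 * 128
SA = 256
256 ft^2


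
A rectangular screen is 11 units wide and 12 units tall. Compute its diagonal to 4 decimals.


Shape: rectangle (diagonal via Pythagoras)
Sides: 11 units and 12 units
Formula: d = sqrt(l^2 + w^2)
l^2 = 121, w^2 = 144
l^2 + w^2 = 265
d = sqrt(265)
d = 16.2788
16.2788 units


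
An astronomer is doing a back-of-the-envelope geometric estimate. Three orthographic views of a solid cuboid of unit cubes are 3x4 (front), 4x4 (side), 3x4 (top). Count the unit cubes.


Orthographic views of a solid rectangular block:
Front view 3 x 4 -> length = 3, height = 4
Side view 4 x 4 -> width = 4, height = 4 (consistent)
Top view 3 x 4 -> confirms length = 3, width = 4
The block is 3 x 4 x 4.
Total unit cubes = 3 * 4 * 4 = 48
48 unit cubes


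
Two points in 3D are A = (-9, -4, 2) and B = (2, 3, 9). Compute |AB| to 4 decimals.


3D distance between two points
P1 = (-9, -4, 2), P2 = (2, 3, 9)
Formula: d = sqrt((x2-x1)^2 + (y2-y1)^2 + (z2-z1)^2)
dx = 2 - -9 = 11
dy = 3 - -4 = 7
dz = 9 - 2 = 7
dx^2 + dy^2 + dz^2 = 121 + 49 + 49 = 219
d = sqrt(219)
d = 14.7986
14.7986 units


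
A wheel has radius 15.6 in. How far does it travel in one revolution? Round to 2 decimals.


Shape: circle
Radius r = 15.6 in
Formula: C = 2 * pi * r
C = 2 * pi * 15.6
C = 31.2 * pi
C = 98.02
98.02 in


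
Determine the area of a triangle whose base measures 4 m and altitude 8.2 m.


Shape: triangle
Base b = 4 m, Height h = 8.2 m
Formula: A = (1/2) * b * h
A = 0.5 * 4 * 8.2
A = 0.5 * 32.8
A = 16.4
16.4 m^2


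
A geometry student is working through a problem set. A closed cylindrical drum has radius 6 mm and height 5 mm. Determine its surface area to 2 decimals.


Shape: closed cylinder
Radius r = 6 mm, Height h = 5 mm
Formula: SA = 2*pi*r^2 + 2*pi*r*h = 2*pi*r*(r + h)
r + h = 11
2 * r * (r + h) = 2 * 6 * 11 = 132
SA = 132 * pi
SA = 414.69
414.69 mm^2


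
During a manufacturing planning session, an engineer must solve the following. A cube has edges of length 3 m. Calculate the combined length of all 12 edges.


Shape: cube
Side s = 3 m
A cube has 12 edges, all equal.
Formula: total edge length = 12 * s
Total = 12 * 3
Total = 36
36 m


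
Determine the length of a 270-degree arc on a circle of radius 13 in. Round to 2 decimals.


Shape: circular arc
Radius r = 13 in, Angle = 270 degrees
Formula: L = (angle/360) * 2 * pi * r
2 * pi * r = 26 * pi
L = (270/360) * 26 * pi
L = 19.5 * pi
L = 61.26
61.26 in


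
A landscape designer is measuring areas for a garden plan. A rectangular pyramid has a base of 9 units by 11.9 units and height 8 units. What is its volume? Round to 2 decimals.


Shape: rectangular pyramid
Base: 9 units x 11.9 units, Height h = 8 units
Formula: V = (1/3) * base_area * h
base_area = 9 * 11.9 = 107.1
base_area * h = 107.1 * 8 = 856.8
V = 856.8 / 3
V = 285.6
285.6 units^3


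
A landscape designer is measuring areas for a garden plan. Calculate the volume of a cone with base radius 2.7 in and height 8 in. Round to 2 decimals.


Shape: cone
Radius r = 2.7 in, Height h = 8 in
Formula: V = (1/3) * pi * r^2 * h
r^2 = 7.29
pi * r^2 * h = pi * 7.29 * 8 = 58.32 * pi
V = 58.32 * pi / 3
V = 61.07
61.07 in^3


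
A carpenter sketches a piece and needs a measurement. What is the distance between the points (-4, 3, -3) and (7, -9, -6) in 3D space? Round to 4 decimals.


3D distance between two points
P1 = (-4, 3, -3), P2 = (7, -9, -6)
Formula: d = sqrt((x2-x1)^2 + (y2-y1)^2 + (z2-z1)^2)
dx = 7 - -4 = 11
dy = -9 - 3 = -12
dz = -6 - -3 = -3
dx^2 + dy^2 + dz^2 = 121 + 144 + 9 = 274
d = sqrt(274)
d = 16.5529
16.5529 units


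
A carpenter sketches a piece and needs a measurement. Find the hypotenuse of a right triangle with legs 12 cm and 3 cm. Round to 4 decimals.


Shape: right triangle
Legs a = 12 cm, b = 3 cm
Formula: c = sqrt(a^2 + b^2)
a^2 = 144, b^2 = 9
a^2 + b^2 = 153
c = sqrt(153)
c = 12.3693
12.3693 cm


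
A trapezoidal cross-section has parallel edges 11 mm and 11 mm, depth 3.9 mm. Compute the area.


Shape: trapezoid
Parallel sides a = 11 mm, b = 11 mm; Height h = 3.9 mm
Formula: A = (a + b) * h / 2
a + b = 11 + 11 = 22
A = 22 * 3.9 / 2
A = 85.8 / 2
A = 42.9
42.9 mm^2


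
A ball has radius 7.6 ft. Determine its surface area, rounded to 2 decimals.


Shape: sphere
Radius r = 7.6 ft
Formula: SA = 4 * pi * r^2
r^2 = 57.76
SA = 4 * pi * 57.76
SA = 231.04 * pi
SA = 725.83
725.83 ft^2


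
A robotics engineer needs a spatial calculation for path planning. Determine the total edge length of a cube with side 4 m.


Shape: cube
Side s = 4 m
A cube has 12 edges, all equal.
Formula: total edge length = 12 * s
Total = 12 * 4
Total = 48
48 m


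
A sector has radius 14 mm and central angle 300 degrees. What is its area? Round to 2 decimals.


Shape: circular sector
Radius r = 14 mm, Angle = 300 degrees
Formula: A = (angle/360) * pi * r^2
r^2 = 196
Fraction of circle = 300/360
A = (300/360) * pi * 196
A = 163.333333 * pi
A = 513.13
513.13 mm^2


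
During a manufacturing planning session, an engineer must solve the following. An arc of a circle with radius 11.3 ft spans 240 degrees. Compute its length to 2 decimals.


Shape: circular arc
Radius r = 11.3 ft, Angle = 240 degrees
Formula: L = (angle/360) * 2 * pi * r
2 * pi * r = 22.6 * pi
L = (240/360) * 22.6 * pi
L = 15.066667 * pi
L = 47.33
47.33 ft


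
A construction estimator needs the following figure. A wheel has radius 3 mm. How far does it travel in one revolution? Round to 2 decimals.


Shape: circle
Radius r = 3 mm
Formula: C = 2 * pi * r
C = 2 * pi * 3
C = 6 * pi
C = 18.85
18.85 mm


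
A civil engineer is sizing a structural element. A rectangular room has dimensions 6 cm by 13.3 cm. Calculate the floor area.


Shape: rectangle
Length l = 6 cm, Width w = 13.3 cm
Formula: A = l * w
A = 6 * 13.3
A = 79.8
79.8 cm^2


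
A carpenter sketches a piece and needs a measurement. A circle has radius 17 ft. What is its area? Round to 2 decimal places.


Shape: circle
Radius r = 17 ft
Formula: A = pi * r^2
r^2 = 17^2 = 289
A = pi * 289
A = 907.92
907.92 ft^2


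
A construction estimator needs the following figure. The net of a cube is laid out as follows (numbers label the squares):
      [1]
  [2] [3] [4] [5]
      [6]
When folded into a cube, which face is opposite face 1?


Net: cross layout. Take square 3 as the base (bottom).
Fold the four squares in the horizontal row up around 3: 2 -> left, 4 -> right, 5 wraps to the top.
Fold 1 and 6 up from 3: 1 -> back, 6 -> front.
Opposite pairs are therefore: (1, 6), (2, 4), (3, 5).
Face 1 is opposite face 6.
face 6


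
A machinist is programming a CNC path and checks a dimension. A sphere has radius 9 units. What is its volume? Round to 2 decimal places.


Shape: sphere
Radius r = 9 units
Formula: V = (4/3) * pi * r^3
r^3 = 729
(4/3) * 729 = 972
V = 972 * pi
V = 3053.63
3053.63 units^3


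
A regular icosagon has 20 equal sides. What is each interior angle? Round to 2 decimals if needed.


Shape: regular icosagon (20 sides)
Formula: interior angle = (n - 2) * 180 / n
(n - 2) = 18
(n - 2) * 180 = 3240
angle = 3240 / 20
angle = 162
162 degrees


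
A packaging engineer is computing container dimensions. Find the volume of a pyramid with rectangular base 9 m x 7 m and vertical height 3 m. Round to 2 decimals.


Shape: rectangular pyramid
Base: 9 m x 7 m, Height h = 3 m
Formula: V = (1/3) * base_area * h
base_area = 9 * 7 = 63
base_area * h = 63 * 3 = 189
V = 189 / 3
V = 63
63 m^3


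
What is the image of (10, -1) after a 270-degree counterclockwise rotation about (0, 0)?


Transformation: rotation about the origin
Original point: (10, -1)
Rule for 270 deg counterclockwise: (x, y) -> (y, -x)
Apply: (10, -1) -> (-1, -10)
(-1, -10)


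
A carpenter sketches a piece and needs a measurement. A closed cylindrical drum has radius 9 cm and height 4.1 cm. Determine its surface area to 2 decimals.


Shape: closed cylinder
Radius r = 9 cm, Height h = 4.1 cm
Formula: SA = 2*pi*r^2 + 2*pi*r*h = 2*pi*r*(r + h)
r + h = 13.1
2 * r * (r + h) = 2 * 9 * 13.1 = 235.8
SA = 235.8 * pi
SA = 740.79
740.79 cm^2


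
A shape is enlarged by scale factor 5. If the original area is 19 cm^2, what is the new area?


Linear scale factor k = 5
Original area = 19 cm^2
Rule: under a linear scaling by k, areas scale by k^2.
k^2 = 5^2 = 25
New area = 19 * 25
New area = 475
475 cm^2


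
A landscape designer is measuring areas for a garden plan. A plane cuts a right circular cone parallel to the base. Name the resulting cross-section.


Solid: right circular cone
Cutting plane: parallel to the base
Visualize the intersection of the plane with the solid's surface.
The boundary of the cut region is a circle.
circle


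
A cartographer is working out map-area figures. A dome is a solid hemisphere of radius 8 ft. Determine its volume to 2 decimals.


Shape: hemisphere (half of a sphere)
Radius r = 8 ft
Formula: V = (1/2) * (4/3) * pi * r^3 = (2/3) * pi * r^3
r^3 = 512
(2/3) * 512 = 341.333333
V = 341.333333 * pi
V = 1072.33
1072.33 ft^3


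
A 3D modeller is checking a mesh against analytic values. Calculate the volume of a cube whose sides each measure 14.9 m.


Shape: cube
Side s = 14.9 m
Formula: V = s^3
V = 14.9 * 14.9 * 14.9
V = 222.01 * 14.9
V = 3307.949
3307.949 m^3


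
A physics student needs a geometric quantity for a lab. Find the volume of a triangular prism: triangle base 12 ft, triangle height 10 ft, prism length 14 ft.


Shape: triangular prism
Triangle base = 12 ft, triangle height = 10 ft, prism length L = 14 ft
Formula: V = (1/2 * b * h_tri) * L
Cross-section area = 0.5 * 12 * 10 = 60
V = 60 * 14
V = 840
840 ft^3


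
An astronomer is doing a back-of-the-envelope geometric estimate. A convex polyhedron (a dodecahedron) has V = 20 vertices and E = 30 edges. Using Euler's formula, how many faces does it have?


Polyhedron: dodecahedron
Euler's formula for convex polyhedra: V - E + F = 2
Given: V = 20 vertices and E = 30 edges
Solve for F:
F = 2 + E - V = 2 + 30 - 20 = 12
12 faces


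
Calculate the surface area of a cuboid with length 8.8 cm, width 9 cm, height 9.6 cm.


Shape: rectangular prism
l = 8.8 cm, w = 9 cm, h = 9.6 cm
Formula: SA = 2(lw + lh + wh)
lw = 79.2, lh = 84.48, wh = 86.4
lw + lh + wh = 250.08
SA = 2 * 250.08
SA = 500.16
500.16 cm^2


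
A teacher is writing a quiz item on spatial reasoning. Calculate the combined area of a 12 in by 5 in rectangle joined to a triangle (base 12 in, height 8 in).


Composite shape: rectangle + triangle
Rectangle area = 12 * 5 = 60
Triangle area = 0.5 * 12 * 8 = 48
Total = 60 + 48
Total = 108
108 in^2


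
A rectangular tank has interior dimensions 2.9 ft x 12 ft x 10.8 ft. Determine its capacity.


Shape: rectangular prism
l = 2.9 ft, w = 12 ft, h = 10.8 ft
Formula: V = l * w * h
V = 2.9 * 12 * 10.8
V = 34.8 * 10.8
V = 375.84
375.84 ft^3


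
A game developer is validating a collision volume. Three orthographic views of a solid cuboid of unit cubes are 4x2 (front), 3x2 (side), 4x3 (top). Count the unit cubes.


Orthographic views of a solid rectangular block:
Front view 4 x 2 -> length = 4, height = 2
Side view 3 x 2 -> width = 3, height = 2 (consistent)
Top view 4 x 3 -> confirms length = 4, width = 3
The block is 4 x 3 x 2.
Total unit cubes = 4 * 3 * 2 = 24
24 unit cubes


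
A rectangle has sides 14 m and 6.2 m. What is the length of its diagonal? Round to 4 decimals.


Shape: rectangle (diagonal via Pythagoras)
Sides: 14 m and 6.2 m
Formula: d = sqrt(l^2 + w^2)
l^2 = 196, w^2 = 38.44
l^2 + w^2 = 234.44
d = sqrt(234.44)
d = 15.3114
15.3114 m


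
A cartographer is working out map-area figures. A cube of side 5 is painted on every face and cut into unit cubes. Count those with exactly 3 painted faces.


Large cube: 5 x 5 x 5, cut into unit cubes.
Cubes with 3 painted faces are at the corners. A cube always has 8 corners.
Count = 8
8 unit cubes


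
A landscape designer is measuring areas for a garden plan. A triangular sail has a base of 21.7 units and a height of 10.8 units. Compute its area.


Shape: triangle
Base b = 21.7 units, Height h = 10.8 units
Formula: A = (1/2) * b * h
A = 0.5 * 21.7 * 10.8
A = 0.5 * 234.36
A = 117.18
117.18 units^2


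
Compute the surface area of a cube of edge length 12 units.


Shape: cube
Side s = 12 units
A cube has 6 square faces.
Formula: SA = 6 * s^2
s^2 = 144
SA = 6 * 144
SA = 864
864 units^2


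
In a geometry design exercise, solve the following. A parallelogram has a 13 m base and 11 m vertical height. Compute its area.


Shape: parallelogram
Base b = 13 m, Height h = 11 m
Formula: A = b * h
A = 13 * 11
A = 143
143 m^2


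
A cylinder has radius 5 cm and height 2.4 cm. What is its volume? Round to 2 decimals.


Shape: cylinder
Radius r = 5 cm, Height h = 2.4 cm
Formula: V = pi * r^2 * h
r^2 = 25
V = pi * 25 * 2.4
V = 60 * pi
V = 188.5
188.5 cm^3


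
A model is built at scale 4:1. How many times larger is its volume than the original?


Linear scale factor k = 4
Rule: under a linear scaling by k, volumes scale by k^3.
k^3 = 4 * 4 * 4
k^3 = 16 * 4
k^3 = 64
Volume scales by a factor of 64.
64 (dimensionless)


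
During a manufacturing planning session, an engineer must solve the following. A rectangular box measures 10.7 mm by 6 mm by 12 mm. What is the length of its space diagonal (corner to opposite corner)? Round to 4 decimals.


Shape: rectangular box (space diagonal)
l = 10.7 mm, w = 6 mm, h = 12 mm
Visualize: the diagonal of the base, then a right triangle with that diagonal and the height.
Formula: d = sqrt(l^2 + w^2 + h^2)
l^2 + w^2 + h^2 = 114.49 + 36 + 144 = 294.49
d = sqrt(294.49)
d = 17.1607
17.1607 mm


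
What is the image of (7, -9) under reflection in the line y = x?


Transformation: reflection
Original point: (7, -9)
Rule for reflection over y = x: (x, y) -> (y, x)
Apply: (7, -9) -> (-9, 7)
(-9, 7)


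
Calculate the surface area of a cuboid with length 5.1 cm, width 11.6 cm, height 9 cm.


Shape: rectangular prism
l = 5.1 cm, w = 11.6 cm, h = 9 cm
Formula: SA = 2(lw + lh + wh)
lw = 59.16, lh = 45.9, wh = 104.4
lw + lh + wh = 209.46
SA = 2 * 209.46
SA = 418.92
418.92 cm^2


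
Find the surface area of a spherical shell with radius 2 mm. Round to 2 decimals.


Shape: sphere
Radius r = 2 mm
Formula: SA = 4 * pi * r^2
r^2 = 4
SA = 4 * pi * 4
SA = 16 * pi
SA = 50.27
50.27 mm^2


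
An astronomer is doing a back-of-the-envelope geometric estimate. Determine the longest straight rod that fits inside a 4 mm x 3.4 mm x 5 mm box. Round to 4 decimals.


Shape: rectangular box (space diagonal)
l = 4 mm, w = 3.4 mm, h = 5 mm
Visualize: the diagonal of the base, then a right triangle with that diagonal and the height.
Formula: d = sqrt(l^2 + w^2 + h^2)
l^2 + w^2 + h^2 = 16 + 11.56 + 25 = 52.56
d = sqrt(52.56)
d = 7.2498
7.2498 mm


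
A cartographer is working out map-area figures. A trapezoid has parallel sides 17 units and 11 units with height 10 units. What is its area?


Shape: trapezoid
Parallel sides a = 17 units, b = 11 units; Height h = 10 units
Formula: A = (a + b) * h / 2
a + b = 17 + 11 = 28
A = 28 * 10 / 2
A = 280 / 2
A = 140
140 units^2


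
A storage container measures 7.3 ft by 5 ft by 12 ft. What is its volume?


Shape: rectangular prism
l = 7.3 ft, w = 5 ft, h = 12 ft
Formula: V = l * w * h
V = 7.3 * 5 * 12
V = 36.5 * 12
V = 438
438 ft^3


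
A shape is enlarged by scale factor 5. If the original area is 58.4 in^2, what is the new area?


Linear scale factor k = 5
Original area = 58.4 in^2
Rule: under a linear scaling by k, areas scale by k^2.
k^2 = 5^2 = 25
New area = 58.4 * 25
New area = 1460
1460 in^2


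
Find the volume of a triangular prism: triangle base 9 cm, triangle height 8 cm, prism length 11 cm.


Shape: triangular prism
Triangle base = 9 cm, triangle height = 8 cm, prism length L = 11 cm
Formula: V = (1/2 * b * h_tri) * L
Cross-section area = 0.5 * 9 * 8 = 36
V = 36 * 11
V = 396
396 cm^3


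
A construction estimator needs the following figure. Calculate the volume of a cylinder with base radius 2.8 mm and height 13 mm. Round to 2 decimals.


Shape: cylinder
Radius r = 2.8 mm, Height h = 13 mm
Formula: V = pi * r^2 * h
r^2 = 7.84
V = pi * 7.84 * 13
V = 101.92 * pi
V = 320.19
320.19 mm^3


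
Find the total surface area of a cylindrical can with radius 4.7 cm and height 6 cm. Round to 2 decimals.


Shape: closed cylinder
Radius r = 4.7 cm, Height h = 6 cm
Formula: SA = 2*pi*r^2 + 2*pi*r*h = 2*pi*r*(r + h)
r + h = 10.7
2 * r * (r + h) = 2 * 4.7 * 10.7 = 100.58
SA = 100.58 * pi
SA = 315.98
315.98 cm^2


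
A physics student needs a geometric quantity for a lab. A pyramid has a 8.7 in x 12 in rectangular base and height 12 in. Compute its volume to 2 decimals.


Shape: rectangular pyramid
Base: 8.7 in x 12 in, Height h = 12 in
Formula: V = (1/3) * base_area * h
base_area = 8.7 * 12 = 104.4
base_area * h = 104.4 * 12 = 1252.8
V = 1252.8 / 3
V = 417.6
417.6 in^3


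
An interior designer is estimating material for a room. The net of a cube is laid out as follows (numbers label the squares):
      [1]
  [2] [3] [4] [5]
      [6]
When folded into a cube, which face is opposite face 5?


Net: cross layout. Take square 3 as the base (bottom).
Fold the four squares in the horizontal row up around 3: 2 -> left, 4 -> right, 5 wraps to the top.
Fold 1 and 6 up from 3: 1 -> back, 6 -> front.
Opposite pairs are therefore: (1, 6), (2, 4), (3, 5).
Face 5 is opposite face 3.
face 3


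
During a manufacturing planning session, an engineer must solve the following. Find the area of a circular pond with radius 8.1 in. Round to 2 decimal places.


Shape: circle
Radius r = 8.1 in
Formula: A = pi * r^2
r^2 = 8.1^2 = 65.61
A = pi * 65.61
A = 206.12
206.12 in^2


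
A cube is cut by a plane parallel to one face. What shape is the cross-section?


Solid: cube
Cutting plane: parallel to one face
Visualize the intersection of the plane with the solid's surface.
The boundary of the cut region is a square.
square


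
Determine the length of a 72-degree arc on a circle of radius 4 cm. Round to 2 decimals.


Shape: circular arc
Radius r = 4 cm, Angle = 72 degrees
Formula: L = (angle/360) * 2 * pi * r
2 * pi * r = 8 * pi
L = (72/360) * 8 * pi
L = 1.6 * pi
L = 5.03
5.03 cm


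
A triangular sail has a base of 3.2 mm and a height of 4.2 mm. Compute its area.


Shape: triangle
Base b = 3.2 mm, Height h = 4.2 mm
Formula: A = (1/2) * b * h
A = 0.5 * 3.2 * 4.2
A = 0.5 * 13.44
A = 6.72
6.72 mm^2


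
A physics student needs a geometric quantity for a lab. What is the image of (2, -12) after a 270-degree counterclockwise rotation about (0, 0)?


Transformation: rotation about the origin
Original point: (2, -12)
Rule for 270 deg counterclockwise: (x, y) -> (y, -x)
Apply: (2, -12) -> (-12, -2)
(-12, -2)


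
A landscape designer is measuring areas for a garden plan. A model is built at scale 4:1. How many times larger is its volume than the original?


Linear scale factor k = 4
Rule: under a linear scaling by k, volumes scale by k^3.
k^3 = 4 * 4 * 4
k^3 = 16 * 4
k^3 = 64
Volume scales by a factor of 64.
64 (dimensionless)


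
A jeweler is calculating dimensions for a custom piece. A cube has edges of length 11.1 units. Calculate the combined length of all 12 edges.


Shape: cube
Side s = 11.1 units
A cube has 12 edges, all equal.
Formula: total edge length = 12 * s
Total = 12 * 11.1
Total = 133.2
133.2 units


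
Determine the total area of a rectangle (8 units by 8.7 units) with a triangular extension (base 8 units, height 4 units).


Composite shape: rectangle + triangle
Rectangle area = 8 * 8.7 = 69.6
Triangle area = 0.5 * 8 * 4 = 16
Total = 69.6 + 16
Total = 85.6
85.6 units^2


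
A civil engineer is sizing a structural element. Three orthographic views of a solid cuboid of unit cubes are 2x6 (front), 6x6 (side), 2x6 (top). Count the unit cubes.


Orthographic views of a solid rectangular block:
Front view 2 x 6 -> length = 2, height = 6
Side view 6 x 6 -> width = 6, height = 6 (consistent)
Top view 2 x 6 -> confirms length = 2, width = 6
The block is 2 x 6 x 6.
Total unit cubes = 2 * 6 * 6 = 72
72 unit cubes


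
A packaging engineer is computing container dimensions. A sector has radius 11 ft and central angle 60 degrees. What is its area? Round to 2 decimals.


Shape: circular sector
Radius r = 11 ft, Angle = 60 degrees
Formula: A = (angle/360) * pi * r^2
r^2 = 121
Fraction of circle = 60/360
A = (60/360) * pi * 121
A = 20.166667 * pi
A = 63.36
63.36 ft^2


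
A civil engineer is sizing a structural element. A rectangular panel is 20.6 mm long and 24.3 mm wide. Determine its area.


Shape: rectangle
Length l = 20.6 mm, Width w = 24.3 mm
Formula: A = l * w
A = 20.6 * 24.3
A = 500.58
500.58 mm^2


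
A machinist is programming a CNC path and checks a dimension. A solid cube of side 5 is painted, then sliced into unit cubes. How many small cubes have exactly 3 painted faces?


Large cube: 5 x 5 x 5, cut into unit cubes.
Cubes with 3 painted faces are at the corners. A cube always has 8 corners.
Count = 8
8 unit cubes


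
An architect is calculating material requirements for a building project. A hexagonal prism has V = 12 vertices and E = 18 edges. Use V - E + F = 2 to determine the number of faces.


Polyhedron: hexagonal prism
Euler's formula for convex polyhedra: V - E + F = 2
Given: V = 12 vertices and E = 18 edges
Solve for F:
F = 2 + E - V = 2 + 18 - 12 = 8
8 faces


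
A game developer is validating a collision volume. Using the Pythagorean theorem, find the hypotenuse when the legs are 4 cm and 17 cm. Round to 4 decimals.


Shape: right triangle
Legs a = 4 cm, b = 17 cm
Formula: c = sqrt(a^2 + b^2)
a^2 = 16, b^2 = 289
a^2 + b^2 = 305
c = sqrt(305)
c = 17.4642
17.4642 cm


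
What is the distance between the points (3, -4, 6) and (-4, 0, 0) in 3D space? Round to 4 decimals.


3D distance between two points
P1 = (3, -4, 6), P2 = (-4, 0, 0)
Formula: d = sqrt((x2-x1)^2 + (y2-y1)^2 + (z2-z1)^2)
dx = -4 - 3 = -7
dy = 0 - -4 = 4
dz = 0 - 6 = -6
dx^2 + dy^2 + dz^2 = 49 + 16 + 36 = 101
d = sqrt(101)
d = 10.0499
10.0499 units


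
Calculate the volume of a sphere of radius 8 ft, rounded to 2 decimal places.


Shape: sphere
Radius r = 8 ft
Formula: V = (4/3) * pi * r^3
r^3 = 512
(4/3) * 512 = 682.666667
V = 682.666667 * pi
V = 2144.66
2144.66 ft^3


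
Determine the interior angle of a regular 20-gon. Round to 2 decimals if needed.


Shape: regular icosagon (20 sides)
Formula: interior angle = (n - 2) * 180 / n
(n - 2) = 18
(n - 2) * 180 = 3240
angle = 3240 / 20
angle = 162
162 degrees


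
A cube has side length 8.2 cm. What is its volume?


Shape: cube
Side s = 8.2 cm
Formula: V = s^3
V = 8.2 * 8.2 * 8.2
V = 67.24 * 8.2
V = 551.368
551.368 cm^3


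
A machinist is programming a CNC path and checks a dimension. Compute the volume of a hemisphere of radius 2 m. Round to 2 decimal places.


Shape: hemisphere (half of a sphere)
Radius r = 2 m
Formula: V = (1/2) * (4/3) * pi * r^3 = (2/3) * pi * r^3
r^3 = 8
(2/3) * 8 = 5.333333
V = 5.333333 * pi
V = 16.76
16.76 m^3


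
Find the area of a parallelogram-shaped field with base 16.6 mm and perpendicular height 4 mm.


Shape: parallelogram
Base b = 16.6 mm, Height h = 4 mm
Formula: A = b * h
A = 16.6 * 4
A = 66.4
66.4 mm^2


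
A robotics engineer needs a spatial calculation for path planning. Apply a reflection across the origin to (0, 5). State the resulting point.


Transformation: reflection
Original point: (0, 5)
Rule for reflection through the origin: (x, y) -> (-x, -y)
Apply: (0, 5) -> (0, -5)
(0, -5)


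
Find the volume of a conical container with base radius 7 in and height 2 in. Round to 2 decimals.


Shape: cone
Radius r = 7 in, Height h = 2 in
Formula: V = (1/3) * pi * r^2 * h
r^2 = 49
pi * r^2 * h = pi * 49 * 2 = 98 * pi
V = 98 * pi / 3
V = 102.63
102.63 in^3


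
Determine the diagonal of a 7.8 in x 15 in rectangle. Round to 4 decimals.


Shape: rectangle (diagonal via Pythagoras)
Sides: 7.8 in and 15 in
Formula: d = sqrt(l^2 + w^2)
l^2 = 60.84, w^2 = 225
l^2 + w^2 = 285.84
d = sqrt(285.84)
d = 16.9068
16.9068 in


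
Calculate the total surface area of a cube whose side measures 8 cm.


Shape: cube
Side s = 8 cm
A cube has 6 square faces.
Formula: SA = 6 * s^2
s^2 = 64
SA = 6 * 64
SA = 384
384 cm^2


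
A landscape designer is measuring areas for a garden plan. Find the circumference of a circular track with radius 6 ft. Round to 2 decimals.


Shape: circle
Radius r = 6 ft
Formula: C = 2 * pi * r
C = 2 * pi * 6
C = 12 * pi
C = 37.7
37.7 ft


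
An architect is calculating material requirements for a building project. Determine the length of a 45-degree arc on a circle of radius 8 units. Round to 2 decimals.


Shape: circular arc
Radius r = 8 units, Angle = 45 degrees
Formula: L = (angle/360) * 2 * pi * r
2 * pi * r = 16 * pi
L = (45/360) * 16 * pi
L = 2 * pi
L = 6.28
6.28 units


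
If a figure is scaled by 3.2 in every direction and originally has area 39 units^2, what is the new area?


Linear scale factor k = 3.2
Original area = 39 units^2
Rule: under a linear scaling by k, areas scale by k^2.
k^2 = 3.2^2 = 10.24
New area = 39 * 10.24
New area = 399.36
399.36 units^2


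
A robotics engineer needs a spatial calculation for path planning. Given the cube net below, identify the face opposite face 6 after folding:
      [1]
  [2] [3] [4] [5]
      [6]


Net: cross layout. Take square 3 as the base (bottom).
Fold the four squares in the horizontal row up around 3: 2 -> left, 4 -> right, 5 wraps to the top.
Fold 1 and 6 up from 3: 1 -> back, 6 -> front.
Opposite pairs are therefore: (1, 6), (2, 4), (3, 5).
Face 6 is opposite face 1.
face 1


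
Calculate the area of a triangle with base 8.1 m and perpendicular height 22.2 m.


Shape: triangle
Base b = 8.1 m, Height h = 22.2 m
Formula: A = (1/2) * b * h
A = 0.5 * 8.1 * 22.2
A = 0.5 * 179.82
A = 89.91
89.91 m^2


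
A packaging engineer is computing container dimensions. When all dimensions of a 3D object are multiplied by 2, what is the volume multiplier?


Linear scale factor k = 2
Rule: under a linear scaling by k, volumes scale by k^3.
k^3 = 2 * 2 * 2
k^3 = 4 * 2
k^3 = 8
Volume scales by a factor of 8.
8 (dimensionless)


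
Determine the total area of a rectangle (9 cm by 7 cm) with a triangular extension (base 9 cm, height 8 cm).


Composite shape: rectangle + triangle
Rectangle area = 9 * 7 = 63
Triangle area = 0.5 * 9 * 8 = 36
Total = 63 + 36
Total = 99
99 cm^2


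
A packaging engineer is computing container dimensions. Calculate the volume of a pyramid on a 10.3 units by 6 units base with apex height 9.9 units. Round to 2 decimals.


Shape: rectangular pyramid
Base: 10.3 units x 6 units, Height h = 9.9 units
Formula: V = (1/3) * base_area * h
base_area = 10.3 * 6 = 61.8
base_area * h = 61.8 * 9.9 = 611.82
V = 611.82 / 3
V = 203.94
203.94 units^3


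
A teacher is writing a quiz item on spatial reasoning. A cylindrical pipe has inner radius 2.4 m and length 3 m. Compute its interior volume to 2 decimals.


Shape: cylinder
Radius r = 2.4 m, Height h = 3 m
Formula: V = pi * r^2 * h
r^2 = 5.76
V = pi * 5.76 * 3
V = 17.28 * pi
V = 54.29
54.29 m^3


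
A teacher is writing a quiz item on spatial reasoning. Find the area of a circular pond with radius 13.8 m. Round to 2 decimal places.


Shape: circle
Radius r = 13.8 m
Formula: A = pi * r^2
r^2 = 13.8^2 = 190.44
A = pi * 190.44
A = 598.28
598.28 m^2


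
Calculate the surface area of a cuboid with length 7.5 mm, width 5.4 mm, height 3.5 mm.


Shape: rectangular prism
l = 7.5 mm, w = 5.4 mm, h = 3.5 mm
Formula: SA = 2(lw + lh + wh)
lw = 40.5, lh = 26.25, wh = 18.9
lw + lh + wh = 85.65
SA = 2 * 85.65
SA = 171.3
171.3 mm^2


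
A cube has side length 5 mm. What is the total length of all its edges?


Shape: cube
Side s = 5 mm
A cube has 12 edges, all equal.
Formula: total edge length = 12 * s
Total = 12 * 5
Total = 60
60 mm


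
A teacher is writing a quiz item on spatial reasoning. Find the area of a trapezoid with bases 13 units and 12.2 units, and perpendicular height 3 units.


Shape: trapezoid
Parallel sides a = 13 units, b = 12.2 units; Height h = 3 units
Formula: A = (a + b) * h / 2
a + b = 13 + 12.2 = 25.2
A = 25.2 * 3 / 2
A = 75.6 / 2
A = 37.8
37.8 units^2


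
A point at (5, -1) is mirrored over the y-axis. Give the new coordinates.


Transformation: reflection
Original point: (5, -1)
Rule for reflection over the y-axis: (x, y) -> (-x, y)
Apply: (5, -1) -> (-5, -1)
(-5, -1)


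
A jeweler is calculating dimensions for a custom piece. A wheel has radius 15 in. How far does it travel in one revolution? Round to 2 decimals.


Shape: circle
Radius r = 15 in
Formula: C = 2 * pi * r
C = 2 * pi * 15
C = 30 * pi
C = 94.25
94.25 in


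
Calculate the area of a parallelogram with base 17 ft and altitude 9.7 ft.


Shape: parallelogram
Base b = 17 ft, Height h = 9.7 ft
Formula: A = b * h
A = 17 * 9.7
A = 164.9
164.9 ft^2


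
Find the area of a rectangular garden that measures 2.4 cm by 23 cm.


Shape: rectangle
Length l = 2.4 cm, Width w = 23 cm
Formula: A = l * w
A = 2.4 * 23
A = 55.2
55.2 cm^2


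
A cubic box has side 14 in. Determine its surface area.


Shape: cube
Side s = 14 in
A cube has 6 square faces.
Formula: SA = 6 * s^2
s^2 = 196
SA = 6 * 196
SA = 1176
1176 in^2


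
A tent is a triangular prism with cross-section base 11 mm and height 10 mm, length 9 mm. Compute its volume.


Shape: triangular prism
Triangle base = 11 mm, triangle height = 10 mm, prism length L = 9 mm
Formula: V = (1/2 * b * h_tri) * L
Cross-section area = 0.5 * 11 * 10 = 55
V = 55 * 9
V = 495
495 mm^3


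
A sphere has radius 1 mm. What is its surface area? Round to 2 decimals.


Shape: sphere
Radius r = 1 mm
Formula: SA = 4 * pi * r^2
r^2 = 1
SA = 4 * pi * 1
SA = 4 * pi
SA = 12.57
12.57 mm^2


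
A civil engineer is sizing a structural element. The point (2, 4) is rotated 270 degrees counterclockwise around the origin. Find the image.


Transformation: rotation about the origin
Original point: (2, 4)
Rule for 270 deg counterclockwise: (x, y) -> (y, -x)
Apply: (2, 4) -> (4, -2)
(4, -2)


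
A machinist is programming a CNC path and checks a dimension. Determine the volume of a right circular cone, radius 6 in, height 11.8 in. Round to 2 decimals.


Shape: cone
Radius r = 6 in, Height h = 11.8 in
Formula: V = (1/3) * pi * r^2 * h
r^2 = 36
pi * r^2 * h = pi * 36 * 11.8 = 424.8 * pi
V = 424.8 * pi / 3
V = 444.85
444.85 in^3


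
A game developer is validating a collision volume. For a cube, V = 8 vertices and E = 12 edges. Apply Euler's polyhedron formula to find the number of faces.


Polyhedron: cube
Euler's formula for convex polyhedra: V - E + F = 2
Given: V = 8 vertices and E = 12 edges
Solve for F:
F = 2 + E - V = 2 + 12 - 8 = 6
6 faces


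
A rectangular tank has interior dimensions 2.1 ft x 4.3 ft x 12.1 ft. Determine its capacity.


Shape: rectangular prism
l = 2.1 ft, w = 4.3 ft, h = 12.1 ft
Formula: V = l * w * h
V = 2.1 * 4.3 * 12.1
V = 9.03 * 12.1
V = 109.263
109.263 ft^3


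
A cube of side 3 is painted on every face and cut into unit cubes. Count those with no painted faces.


Large cube: 3 x 3 x 3, cut into unit cubes.
n = 3, so n - 2 = 1
Unpainted cubes form the interior (n - 2)^3 block.
(n - 2)^3 = 1^3 = 1
1 unit cubes


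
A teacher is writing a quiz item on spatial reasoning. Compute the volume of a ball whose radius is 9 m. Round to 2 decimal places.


Shape: sphere
Radius r = 9 m
Formula: V = (4/3) * pi * r^3
r^3 = 729
(4/3) * 729 = 972
V = 972 * pi
V = 3053.63
3053.63 m^3


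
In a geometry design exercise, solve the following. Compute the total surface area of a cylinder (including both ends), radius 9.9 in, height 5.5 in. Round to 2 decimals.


Shape: closed cylinder
Radius r = 9.9 in, Height h = 5.5 in
Formula: SA = 2*pi*r^2 + 2*pi*r*h = 2*pi*r*(r + h)
r + h = 15.4
2 * r * (r + h) = 2 * 9.9 * 15.4 = 304.92
SA = 304.92 * pi
SA = 957.93
957.93 in^2
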